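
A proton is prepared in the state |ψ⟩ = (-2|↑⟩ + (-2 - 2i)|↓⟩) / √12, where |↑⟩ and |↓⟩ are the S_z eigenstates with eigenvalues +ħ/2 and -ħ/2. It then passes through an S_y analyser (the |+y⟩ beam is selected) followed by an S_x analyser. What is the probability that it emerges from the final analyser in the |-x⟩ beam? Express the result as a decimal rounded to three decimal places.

0.417

First analyser (S_y): P(|+y⟩) = |⟨+y|ψ⟩|² = 20/24.
After stage 1 the state is |+y⟩; P(|-x⟩) = |⟨-x|+y⟩|² = 1/2.
Joint probability = 20/24 × 1/2 = 0.417.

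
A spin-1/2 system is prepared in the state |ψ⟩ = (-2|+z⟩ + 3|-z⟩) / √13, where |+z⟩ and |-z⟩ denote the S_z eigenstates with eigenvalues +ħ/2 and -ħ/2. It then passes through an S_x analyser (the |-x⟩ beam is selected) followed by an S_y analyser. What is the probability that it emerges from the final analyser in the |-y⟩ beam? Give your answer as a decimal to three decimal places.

First analyser (S_x): P(|-x⟩) = |⟨-x|ψ⟩|² = 25/26.
After stage 1 the state is |-x⟩; P(|-y⟩) = |⟨-y|-x⟩|² = 1/2.
Joint probability = 25/26 × 1/2 = 0.481.

0.481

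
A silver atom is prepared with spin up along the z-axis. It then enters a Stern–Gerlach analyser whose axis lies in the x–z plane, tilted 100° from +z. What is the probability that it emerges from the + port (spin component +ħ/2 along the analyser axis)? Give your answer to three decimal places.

0.413

For spin-½, the probability of finding spin-up along an axis at angle θ to the initial spin direction is cos²(θ/2); spin-down is sin²(θ/2).
θ = 100°, so P = cos²(50°) ≈ 0.413.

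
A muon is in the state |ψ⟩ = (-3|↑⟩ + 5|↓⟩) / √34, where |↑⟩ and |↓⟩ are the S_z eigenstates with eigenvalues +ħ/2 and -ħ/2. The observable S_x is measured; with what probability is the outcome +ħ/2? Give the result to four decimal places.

|+x⟩ = (|↑⟩ + |↓⟩)/√2, so ⟨+x|ψ⟩ = (2) / (√2·√34).
P = |2|² / 68 = 4/68.

0.0588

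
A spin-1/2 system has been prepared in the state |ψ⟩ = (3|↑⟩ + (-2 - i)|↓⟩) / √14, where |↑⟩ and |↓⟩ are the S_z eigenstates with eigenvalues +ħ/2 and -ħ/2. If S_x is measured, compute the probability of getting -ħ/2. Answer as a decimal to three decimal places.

|-x⟩ = (|↑⟩ - |↓⟩)/√2, so ⟨-x|ψ⟩ = (5 + i) / (√2·√14).
P = |5 + i|² / 28 = 26/28.

0.929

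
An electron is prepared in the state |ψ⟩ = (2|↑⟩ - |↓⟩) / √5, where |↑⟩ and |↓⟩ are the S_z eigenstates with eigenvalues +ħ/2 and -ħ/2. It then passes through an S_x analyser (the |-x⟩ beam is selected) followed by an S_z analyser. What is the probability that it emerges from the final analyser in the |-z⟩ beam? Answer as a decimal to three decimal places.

First analyser (S_x): P(|-x⟩) = |⟨-x|ψ⟩|² = 9/10.
After stage 1 the state is |-x⟩; P(|-z⟩) = |⟨-z|-x⟩|² = 1/2.
Joint probability = 9/10 × 1/2 = 0.450.

0.450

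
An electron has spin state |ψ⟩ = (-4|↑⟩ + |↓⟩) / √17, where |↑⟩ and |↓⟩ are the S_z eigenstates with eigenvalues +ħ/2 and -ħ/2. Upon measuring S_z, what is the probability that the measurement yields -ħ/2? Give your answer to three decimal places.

0.059

The -ħ/2 outcome corresponds to |↓⟩. Its amplitude in |ψ⟩ is 1/√17.
P = |1|² / 17 = 1/17.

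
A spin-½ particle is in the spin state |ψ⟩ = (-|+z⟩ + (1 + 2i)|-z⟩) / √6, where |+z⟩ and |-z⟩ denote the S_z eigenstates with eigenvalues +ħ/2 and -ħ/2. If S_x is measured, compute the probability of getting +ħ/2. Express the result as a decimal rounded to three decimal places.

0.333

|+x⟩ = (|+z⟩ + |-z⟩)/√2, so ⟨+x|ψ⟩ = (2i) / (√2·√6).
P = |2i|² / 12 = 4/12.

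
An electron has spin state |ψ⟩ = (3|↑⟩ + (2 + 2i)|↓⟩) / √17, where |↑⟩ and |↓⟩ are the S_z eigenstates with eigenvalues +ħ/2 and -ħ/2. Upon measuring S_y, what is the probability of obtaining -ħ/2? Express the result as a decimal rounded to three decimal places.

0.147

|-y⟩ = (|↑⟩ - i|↓⟩)/√2, so ⟨-y|ψ⟩ = (1 + 2i) / (√2·√17).
P = |1 + 2i|² / 34 = 5/34.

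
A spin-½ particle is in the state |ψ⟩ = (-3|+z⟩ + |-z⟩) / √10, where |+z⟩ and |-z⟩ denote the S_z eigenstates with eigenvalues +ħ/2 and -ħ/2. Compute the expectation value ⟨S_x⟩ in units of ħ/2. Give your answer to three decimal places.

⟨σ_x⟩ = 2 Re(a* b)/(|a|²+|b|²) with a = -3, b = 1.
a* b = -3, so ⟨σ_x⟩ = -6/10.
⟨S_x⟩ = (ħ/2)·⟨σ_x⟩.

-0.600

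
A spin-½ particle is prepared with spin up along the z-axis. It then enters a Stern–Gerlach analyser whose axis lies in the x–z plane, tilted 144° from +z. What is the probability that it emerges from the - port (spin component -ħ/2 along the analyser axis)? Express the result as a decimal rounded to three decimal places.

0.905

For spin-½, the probability of finding spin-up along an axis at angle θ to the initial spin direction is cos²(θ/2); spin-down is sin²(θ/2).
θ = 144°, so P = sin²(72°) ≈ 0.905.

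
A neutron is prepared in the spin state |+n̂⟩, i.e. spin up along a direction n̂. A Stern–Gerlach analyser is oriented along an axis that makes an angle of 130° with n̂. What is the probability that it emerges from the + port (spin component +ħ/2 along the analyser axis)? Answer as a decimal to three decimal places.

0.179

For spin-½, the probability of finding spin-up along an axis at angle θ to the initial spin direction is cos²(θ/2); spin-down is sin²(θ/2).
θ = 130°, so P = cos²(65°) ≈ 0.179.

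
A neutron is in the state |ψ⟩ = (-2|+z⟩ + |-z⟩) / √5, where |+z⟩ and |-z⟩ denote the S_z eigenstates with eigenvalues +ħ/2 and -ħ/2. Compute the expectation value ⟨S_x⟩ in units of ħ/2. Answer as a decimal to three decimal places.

-0.800

⟨σ_x⟩ = 2 Re(a* b)/(|a|²+|b|²) with a = -2, b = 1.
a* b = -2, so ⟨σ_x⟩ = -4/5.
⟨S_x⟩ = (ħ/2)·⟨σ_x⟩.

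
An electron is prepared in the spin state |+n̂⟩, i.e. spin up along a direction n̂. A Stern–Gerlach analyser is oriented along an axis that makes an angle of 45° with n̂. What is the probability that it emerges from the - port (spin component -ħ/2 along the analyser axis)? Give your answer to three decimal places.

For spin-½, the probability of finding spin-up along an axis at angle θ to the initial spin direction is cos²(θ/2); spin-down is sin²(θ/2).
θ = 45°, so P = sin²(22.5°) ≈ 0.146.

0.146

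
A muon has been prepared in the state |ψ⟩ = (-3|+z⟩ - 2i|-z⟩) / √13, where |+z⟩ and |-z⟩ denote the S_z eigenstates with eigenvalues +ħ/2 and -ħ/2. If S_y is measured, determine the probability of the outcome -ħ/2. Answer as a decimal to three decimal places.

0.038

|-y⟩ = (|+z⟩ - i|-z⟩)/√2, so ⟨-y|ψ⟩ = (-1) / (√2·√13).
P = |-1|² / 26 = 1/26.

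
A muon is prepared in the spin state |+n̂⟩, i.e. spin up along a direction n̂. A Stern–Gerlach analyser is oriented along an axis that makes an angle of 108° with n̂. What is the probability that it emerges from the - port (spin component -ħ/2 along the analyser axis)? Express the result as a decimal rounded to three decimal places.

0.655

For spin-½, the probability of finding spin-up along an axis at angle θ to the initial spin direction is cos²(θ/2); spin-down is sin²(θ/2).
θ = 108°, so P = sin²(54°) ≈ 0.655.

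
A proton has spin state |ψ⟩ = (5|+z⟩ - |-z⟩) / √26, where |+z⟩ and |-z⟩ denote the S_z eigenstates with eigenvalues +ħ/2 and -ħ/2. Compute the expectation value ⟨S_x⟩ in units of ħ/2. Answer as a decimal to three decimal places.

⟨σ_x⟩ = 2 Re(a* b)/(|a|²+|b|²) with a = 5, b = -1.
a* b = -5, so ⟨σ_x⟩ = -10/26.
⟨S_x⟩ = (ħ/2)·⟨σ_x⟩.

-0.385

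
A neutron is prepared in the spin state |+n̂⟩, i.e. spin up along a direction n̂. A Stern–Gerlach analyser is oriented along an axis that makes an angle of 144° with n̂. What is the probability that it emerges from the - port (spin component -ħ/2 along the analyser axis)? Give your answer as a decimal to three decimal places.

0.905

For spin-½, the probability of finding spin-up along an axis at angle θ to the initial spin direction is cos²(θ/2); spin-down is sin²(θ/2).
θ = 144°, so P = sin²(72°) ≈ 0.905.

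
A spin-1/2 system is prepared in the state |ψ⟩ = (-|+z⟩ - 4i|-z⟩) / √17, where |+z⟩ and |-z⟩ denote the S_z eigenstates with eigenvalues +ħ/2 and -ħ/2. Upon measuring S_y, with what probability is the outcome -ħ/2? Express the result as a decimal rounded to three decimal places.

|-y⟩ = (|+z⟩ - i|-z⟩)/√2, so ⟨-y|ψ⟩ = (3) / (√2·√17).
P = |3|² / 34 = 9/34.

0.265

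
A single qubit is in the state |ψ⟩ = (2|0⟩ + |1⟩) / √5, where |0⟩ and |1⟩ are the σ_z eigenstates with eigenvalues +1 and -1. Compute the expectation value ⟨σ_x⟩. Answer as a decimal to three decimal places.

⟨σ_x⟩ = 2 Re(a* b)/(|a|²+|b|²) with a = 2, b = 1.
a* b = 2, so ⟨σ_x⟩ = 4/5.

0.800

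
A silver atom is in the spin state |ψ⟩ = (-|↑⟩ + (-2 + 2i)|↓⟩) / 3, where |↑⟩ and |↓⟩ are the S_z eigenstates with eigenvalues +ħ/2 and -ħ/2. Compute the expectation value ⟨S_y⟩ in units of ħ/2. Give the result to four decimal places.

⟨σ_y⟩ = 2 Im(a* b)/(|a|²+|b|²) with a = -1, b = (-2 + 2i).
a* b = (2 - 2i), so ⟨σ_y⟩ = -4/9.
⟨S_y⟩ = (ħ/2)·⟨σ_y⟩.

-0.4444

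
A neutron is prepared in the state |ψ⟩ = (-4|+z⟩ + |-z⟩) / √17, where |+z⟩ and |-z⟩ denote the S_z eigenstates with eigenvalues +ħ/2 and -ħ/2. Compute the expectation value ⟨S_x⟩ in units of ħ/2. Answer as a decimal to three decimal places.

⟨σ_x⟩ = 2 Re(a* b)/(|a|²+|b|²) with a = -4, b = 1.
a* b = -4, so ⟨σ_x⟩ = -8/17.
⟨S_x⟩ = (ħ/2)·⟨σ_x⟩.

-0.471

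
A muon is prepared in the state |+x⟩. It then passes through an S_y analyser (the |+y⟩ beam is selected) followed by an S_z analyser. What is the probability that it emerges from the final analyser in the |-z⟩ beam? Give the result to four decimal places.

First analyser (S_y): from |+x⟩, P(|+y⟩) = 1/2.
After stage 1 the state is |+y⟩; P(|-z⟩) = |⟨-z|+y⟩|² = 1/2.
Joint probability = 1/2 × 1/2 = 0.2500.

0.2500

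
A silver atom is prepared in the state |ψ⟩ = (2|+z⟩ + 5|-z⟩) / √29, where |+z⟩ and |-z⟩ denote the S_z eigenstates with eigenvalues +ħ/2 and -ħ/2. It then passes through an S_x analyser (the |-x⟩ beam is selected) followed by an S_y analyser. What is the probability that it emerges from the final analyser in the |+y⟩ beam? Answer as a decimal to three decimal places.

First analyser (S_x): P(|-x⟩) = |⟨-x|ψ⟩|² = 9/58.
After stage 1 the state is |-x⟩; P(|+y⟩) = |⟨+y|-x⟩|² = 1/2.
Joint probability = 9/58 × 1/2 = 0.078.

0.078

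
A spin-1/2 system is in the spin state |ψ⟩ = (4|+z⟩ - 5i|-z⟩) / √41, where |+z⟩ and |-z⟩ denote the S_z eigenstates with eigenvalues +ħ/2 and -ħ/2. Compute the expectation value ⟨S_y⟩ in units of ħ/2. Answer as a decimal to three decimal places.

⟨σ_y⟩ = 2 Im(a* b)/(|a|²+|b|²) with a = 4, b = -5i.
a* b = -20i, so ⟨σ_y⟩ = -40/41.
⟨S_y⟩ = (ħ/2)·⟨σ_y⟩.

-0.976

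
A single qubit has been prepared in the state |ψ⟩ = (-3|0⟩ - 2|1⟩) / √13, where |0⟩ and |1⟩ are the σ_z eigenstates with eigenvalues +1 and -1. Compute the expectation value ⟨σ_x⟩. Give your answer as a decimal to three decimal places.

⟨σ_x⟩ = 2 Re(a* b)/(|a|²+|b|²) with a = -3, b = -2.
a* b = 6, so ⟨σ_x⟩ = 12/13.

0.923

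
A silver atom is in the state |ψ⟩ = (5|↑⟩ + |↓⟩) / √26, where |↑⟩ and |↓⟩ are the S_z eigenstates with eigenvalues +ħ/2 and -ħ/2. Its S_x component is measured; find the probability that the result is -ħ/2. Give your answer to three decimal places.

0.308

|-x⟩ = (|↑⟩ - |↓⟩)/√2, so ⟨-x|ψ⟩ = (4) / (√2·√26).
P = |4|² / 52 = 16/52.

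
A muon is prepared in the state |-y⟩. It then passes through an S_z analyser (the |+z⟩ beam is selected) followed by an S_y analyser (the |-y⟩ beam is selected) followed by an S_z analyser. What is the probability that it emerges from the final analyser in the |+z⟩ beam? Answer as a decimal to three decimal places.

First analyser (S_z): from |-y⟩, P(|+z⟩) = 1/2.
After stage 1 the state is |+z⟩; P(|-y⟩) = |⟨-y|+z⟩|² = 1/2.
After stage 2 the state is |-y⟩; P(|+z⟩) = |⟨+z|-y⟩|² = 1/2.
Joint probability = 1/2 × 1/2 × 1/2 = 0.125.

0.125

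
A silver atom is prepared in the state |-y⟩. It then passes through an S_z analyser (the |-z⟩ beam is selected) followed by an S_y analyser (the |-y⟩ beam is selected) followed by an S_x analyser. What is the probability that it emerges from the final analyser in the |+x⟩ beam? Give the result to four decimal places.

0.1250

First analyser (S_z): from |-y⟩, P(|-z⟩) = 1/2.
After stage 1 the state is |-z⟩; P(|-y⟩) = |⟨-y|-z⟩|² = 1/2.
After stage 2 the state is |-y⟩; P(|+x⟩) = |⟨+x|-y⟩|² = 1/2.
Joint probability = 1/2 × 1/2 × 1/2 = 0.1250.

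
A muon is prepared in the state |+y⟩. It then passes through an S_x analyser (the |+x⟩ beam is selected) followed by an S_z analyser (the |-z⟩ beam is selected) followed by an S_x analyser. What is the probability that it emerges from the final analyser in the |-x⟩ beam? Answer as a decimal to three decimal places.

0.125

First analyser (S_x): from |+y⟩, P(|+x⟩) = 1/2.
After stage 1 the state is |+x⟩; P(|-z⟩) = |⟨-z|+x⟩|² = 1/2.
After stage 2 the state is |-z⟩; P(|-x⟩) = |⟨-x|-z⟩|² = 1/2.
Joint probability = 1/2 × 1/2 × 1/2 = 0.125.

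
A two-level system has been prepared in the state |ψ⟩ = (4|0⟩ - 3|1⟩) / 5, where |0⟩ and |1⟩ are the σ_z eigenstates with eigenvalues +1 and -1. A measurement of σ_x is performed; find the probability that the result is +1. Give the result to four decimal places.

|+x⟩ = (|0⟩ + |1⟩)/√2, so ⟨+x|ψ⟩ = (1) / (√2·5).
P = |1|² / 50 = 1/50.

0.0200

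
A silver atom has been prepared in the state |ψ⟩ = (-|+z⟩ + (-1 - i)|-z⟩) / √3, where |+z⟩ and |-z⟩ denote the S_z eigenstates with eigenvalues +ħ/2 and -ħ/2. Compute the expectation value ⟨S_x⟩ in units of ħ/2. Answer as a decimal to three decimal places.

0.667

⟨σ_x⟩ = 2 Re(a* b)/(|a|²+|b|²) with a = -1, b = (-1 - i).
a* b = (1 + i), so ⟨σ_x⟩ = 2/3.
⟨S_x⟩ = (ħ/2)·⟨σ_x⟩.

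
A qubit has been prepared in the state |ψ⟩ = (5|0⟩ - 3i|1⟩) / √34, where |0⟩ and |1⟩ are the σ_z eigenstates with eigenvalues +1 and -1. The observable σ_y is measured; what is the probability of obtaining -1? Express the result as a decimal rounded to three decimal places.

0.941

|-y⟩ = (|0⟩ - i|1⟩)/√2, so ⟨-y|ψ⟩ = (8) / (√2·√34).
P = |8|² / 68 = 64/68.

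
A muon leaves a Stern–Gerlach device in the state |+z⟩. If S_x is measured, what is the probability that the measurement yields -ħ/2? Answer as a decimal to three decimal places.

In the S_z basis, |+z⟩ = |↑⟩ and |-x⟩ = (|↑⟩ - |↓⟩)/√2.
|⟨-x|+z⟩|² = 1/2.

0.500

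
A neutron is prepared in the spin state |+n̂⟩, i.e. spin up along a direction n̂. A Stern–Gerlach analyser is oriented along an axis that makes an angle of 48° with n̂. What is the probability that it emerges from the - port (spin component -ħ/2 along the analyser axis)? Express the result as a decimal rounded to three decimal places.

0.165

For spin-½, the probability of finding spin-up along an axis at angle θ to the initial spin direction is cos²(θ/2); spin-down is sin²(θ/2).
θ = 48°, so P = sin²(24°) ≈ 0.165.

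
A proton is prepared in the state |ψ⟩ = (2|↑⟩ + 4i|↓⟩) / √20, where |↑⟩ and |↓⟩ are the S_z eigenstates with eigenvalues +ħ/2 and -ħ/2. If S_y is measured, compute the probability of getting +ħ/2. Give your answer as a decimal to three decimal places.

0.900

|+y⟩ = (|↑⟩ + i|↓⟩)/√2, so ⟨+y|ψ⟩ = (6) / (√2·√20).
P = |6|² / 40 = 36/40.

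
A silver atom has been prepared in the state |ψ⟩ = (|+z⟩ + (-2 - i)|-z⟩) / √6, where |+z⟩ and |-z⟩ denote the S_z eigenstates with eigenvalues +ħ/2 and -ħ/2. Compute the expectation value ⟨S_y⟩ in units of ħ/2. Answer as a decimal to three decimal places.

⟨σ_y⟩ = 2 Im(a* b)/(|a|²+|b|²) with a = 1, b = (-2 - i).
a* b = (-2 - i), so ⟨σ_y⟩ = -2/6.
⟨S_y⟩ = (ħ/2)·⟨σ_y⟩.

-0.333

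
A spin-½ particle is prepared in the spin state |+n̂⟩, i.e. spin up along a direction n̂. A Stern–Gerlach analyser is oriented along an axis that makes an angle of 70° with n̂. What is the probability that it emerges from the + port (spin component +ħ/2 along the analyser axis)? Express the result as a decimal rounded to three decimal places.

For spin-½, the probability of finding spin-up along an axis at angle θ to the initial spin direction is cos²(θ/2); spin-down is sin²(θ/2).
θ = 70°, so P = cos²(35°) ≈ 0.671.

0.671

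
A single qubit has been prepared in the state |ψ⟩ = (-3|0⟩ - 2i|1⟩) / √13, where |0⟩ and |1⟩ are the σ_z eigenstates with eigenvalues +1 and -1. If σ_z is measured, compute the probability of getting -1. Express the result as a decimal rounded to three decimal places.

0.308

The -1 outcome corresponds to |1⟩. Its amplitude in |ψ⟩ is -2i/√13.
P = |-2i|² / 13 = 4/13.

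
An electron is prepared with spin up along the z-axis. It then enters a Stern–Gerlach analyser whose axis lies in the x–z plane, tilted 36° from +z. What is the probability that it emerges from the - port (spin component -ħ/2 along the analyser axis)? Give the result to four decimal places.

0.0955

For spin-½, the probability of finding spin-up along an axis at angle θ to the initial spin direction is cos²(θ/2); spin-down is sin²(θ/2).
θ = 36°, so P = sin²(18°) ≈ 0.0955.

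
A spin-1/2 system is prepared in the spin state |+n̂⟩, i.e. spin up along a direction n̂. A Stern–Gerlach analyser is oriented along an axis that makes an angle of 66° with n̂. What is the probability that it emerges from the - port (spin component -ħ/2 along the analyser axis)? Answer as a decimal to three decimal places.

For spin-½, the probability of finding spin-up along an axis at angle θ to the initial spin direction is cos²(θ/2); spin-down is sin²(θ/2).
θ = 66°, so P = sin²(33°) ≈ 0.297.

0.297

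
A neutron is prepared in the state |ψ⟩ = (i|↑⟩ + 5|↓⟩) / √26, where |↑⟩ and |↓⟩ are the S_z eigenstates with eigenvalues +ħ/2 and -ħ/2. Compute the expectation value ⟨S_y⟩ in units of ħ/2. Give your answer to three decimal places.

-0.385

⟨σ_y⟩ = 2 Im(a* b)/(|a|²+|b|²) with a = i, b = 5.
a* b = -5i, so ⟨σ_y⟩ = -10/26.
⟨S_y⟩ = (ħ/2)·⟨σ_y⟩.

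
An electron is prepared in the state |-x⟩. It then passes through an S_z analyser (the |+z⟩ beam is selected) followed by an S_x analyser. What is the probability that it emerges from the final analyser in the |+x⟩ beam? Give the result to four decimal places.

0.2500

First analyser (S_z): from |-x⟩, P(|+z⟩) = 1/2.
After stage 1 the state is |+z⟩; P(|+x⟩) = |⟨+x|+z⟩|² = 1/2.
Joint probability = 1/2 × 1/2 = 0.2500.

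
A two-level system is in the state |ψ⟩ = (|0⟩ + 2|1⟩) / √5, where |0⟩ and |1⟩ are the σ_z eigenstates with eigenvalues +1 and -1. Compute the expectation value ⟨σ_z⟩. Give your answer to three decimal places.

⟨σ_z⟩ = |a|² - |b|² divided by |a|²+|b|², with a, b the |0⟩, |1⟩ amplitudes.
= (1 - 4)/5 = -3/5.

-0.600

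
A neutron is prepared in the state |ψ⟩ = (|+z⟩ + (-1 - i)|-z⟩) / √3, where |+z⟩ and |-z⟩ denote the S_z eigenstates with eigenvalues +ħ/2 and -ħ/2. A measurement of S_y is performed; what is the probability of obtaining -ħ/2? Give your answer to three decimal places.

|-y⟩ = (|+z⟩ - i|-z⟩)/√2, so ⟨-y|ψ⟩ = (2 - i) / (√2·√3).
P = |2 - i|² / 6 = 5/6.

0.833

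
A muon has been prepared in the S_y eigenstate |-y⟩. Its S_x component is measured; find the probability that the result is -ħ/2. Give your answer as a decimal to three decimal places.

In the S_z basis, |-y⟩ = (|↑⟩ - i|↓⟩)/√2 and |-x⟩ = (|↑⟩ - |↓⟩)/√2.
|⟨-x|-y⟩|² = 1/2.

0.500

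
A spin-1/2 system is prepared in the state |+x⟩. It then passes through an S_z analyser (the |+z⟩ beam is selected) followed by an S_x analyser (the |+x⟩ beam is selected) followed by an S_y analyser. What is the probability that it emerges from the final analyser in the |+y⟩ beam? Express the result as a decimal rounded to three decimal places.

First analyser (S_z): from |+x⟩, P(|+z⟩) = 1/2.
After stage 1 the state is |+z⟩; P(|+x⟩) = |⟨+x|+z⟩|² = 1/2.
After stage 2 the state is |+x⟩; P(|+y⟩) = |⟨+y|+x⟩|² = 1/2.
Joint probability = 1/2 × 1/2 × 1/2 = 0.125.

0.125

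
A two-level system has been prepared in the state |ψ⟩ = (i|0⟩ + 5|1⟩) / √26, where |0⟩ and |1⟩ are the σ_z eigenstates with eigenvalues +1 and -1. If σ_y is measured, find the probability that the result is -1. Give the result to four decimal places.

0.6923

|-y⟩ = (|0⟩ - i|1⟩)/√2, so ⟨-y|ψ⟩ = (6i) / (√2·√26).
P = |6i|² / 52 = 36/52.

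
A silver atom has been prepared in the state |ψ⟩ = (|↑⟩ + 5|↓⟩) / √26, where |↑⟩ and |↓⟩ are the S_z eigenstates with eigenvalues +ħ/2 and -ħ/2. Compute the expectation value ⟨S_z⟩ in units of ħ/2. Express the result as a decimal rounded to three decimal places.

-0.923

⟨σ_z⟩ = |a|² - |b|² divided by |a|²+|b|², with a, b the |↑⟩, |↓⟩ amplitudes.
= (1 - 25)/26 = -24/26.
⟨S_z⟩ = (ħ/2)·⟨σ_z⟩.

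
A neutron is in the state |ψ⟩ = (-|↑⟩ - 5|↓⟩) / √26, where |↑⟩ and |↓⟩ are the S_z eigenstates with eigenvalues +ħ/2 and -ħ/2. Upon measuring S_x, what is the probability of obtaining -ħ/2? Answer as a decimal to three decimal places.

|-x⟩ = (|↑⟩ - |↓⟩)/√2, so ⟨-x|ψ⟩ = (4) / (√2·√26).
P = |4|² / 52 = 16/52.

0.308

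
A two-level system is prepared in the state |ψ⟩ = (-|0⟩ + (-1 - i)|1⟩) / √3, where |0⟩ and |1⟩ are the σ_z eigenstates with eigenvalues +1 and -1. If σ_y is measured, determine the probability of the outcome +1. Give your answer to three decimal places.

|+y⟩ = (|0⟩ + i|1⟩)/√2, so ⟨+y|ψ⟩ = (-2 + i) / (√2·√3).
P = |-2 + i|² / 6 = 5/6.

0.833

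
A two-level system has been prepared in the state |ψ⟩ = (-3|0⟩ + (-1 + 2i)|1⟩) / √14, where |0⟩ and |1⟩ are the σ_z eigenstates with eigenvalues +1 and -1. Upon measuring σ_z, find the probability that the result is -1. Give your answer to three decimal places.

0.357

The -1 outcome corresponds to |1⟩. Its amplitude in |ψ⟩ is (-1 + 2i)/√14.
P = |-1 + 2i|² / 14 = 5/14.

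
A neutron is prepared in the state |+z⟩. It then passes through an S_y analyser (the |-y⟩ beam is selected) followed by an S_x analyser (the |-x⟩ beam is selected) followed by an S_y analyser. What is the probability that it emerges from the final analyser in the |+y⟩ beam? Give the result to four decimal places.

First analyser (S_y): from |+z⟩, P(|-y⟩) = 1/2.
After stage 1 the state is |-y⟩; P(|-x⟩) = |⟨-x|-y⟩|² = 1/2.
After stage 2 the state is |-x⟩; P(|+y⟩) = |⟨+y|-x⟩|² = 1/2.
Joint probability = 1/2 × 1/2 × 1/2 = 0.1250.

0.1250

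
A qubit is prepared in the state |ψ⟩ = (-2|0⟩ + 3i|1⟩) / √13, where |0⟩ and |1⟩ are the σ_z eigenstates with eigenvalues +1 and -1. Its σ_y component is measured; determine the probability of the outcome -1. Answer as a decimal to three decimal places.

0.962

|-y⟩ = (|0⟩ - i|1⟩)/√2, so ⟨-y|ψ⟩ = (-5) / (√2·√13).
P = |-5|² / 26 = 25/26.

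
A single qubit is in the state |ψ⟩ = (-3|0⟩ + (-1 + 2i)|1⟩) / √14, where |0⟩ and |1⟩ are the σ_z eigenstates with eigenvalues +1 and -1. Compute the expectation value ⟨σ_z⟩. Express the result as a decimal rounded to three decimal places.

⟨σ_z⟩ = |a|² - |b|² divided by |a|²+|b|², with a, b the |0⟩, |1⟩ amplitudes.
= (9 - 5)/14 = 4/14.

0.286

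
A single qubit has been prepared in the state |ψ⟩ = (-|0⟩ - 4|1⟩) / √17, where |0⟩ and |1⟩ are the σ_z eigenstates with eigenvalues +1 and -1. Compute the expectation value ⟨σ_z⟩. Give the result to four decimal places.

⟨σ_z⟩ = |a|² - |b|² divided by |a|²+|b|², with a, b the |0⟩, |1⟩ amplitudes.
= (1 - 16)/17 = -15/17.

-0.8824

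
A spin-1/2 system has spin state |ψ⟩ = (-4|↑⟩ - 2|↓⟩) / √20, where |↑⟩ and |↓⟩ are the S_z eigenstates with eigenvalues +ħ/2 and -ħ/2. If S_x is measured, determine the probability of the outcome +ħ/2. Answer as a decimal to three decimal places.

0.900

|+x⟩ = (|↑⟩ + |↓⟩)/√2, so ⟨+x|ψ⟩ = (-6) / (√2·√20).
P = |-6|² / 40 = 36/40.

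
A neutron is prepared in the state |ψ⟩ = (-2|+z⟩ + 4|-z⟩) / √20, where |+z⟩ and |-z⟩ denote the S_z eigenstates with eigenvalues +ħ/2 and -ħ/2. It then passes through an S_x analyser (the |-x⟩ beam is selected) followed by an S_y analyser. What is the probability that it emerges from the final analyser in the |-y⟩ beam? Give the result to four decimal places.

0.4500

First analyser (S_x): P(|-x⟩) = |⟨-x|ψ⟩|² = 36/40.
After stage 1 the state is |-x⟩; P(|-y⟩) = |⟨-y|-x⟩|² = 1/2.
Joint probability = 36/40 × 1/2 = 0.4500.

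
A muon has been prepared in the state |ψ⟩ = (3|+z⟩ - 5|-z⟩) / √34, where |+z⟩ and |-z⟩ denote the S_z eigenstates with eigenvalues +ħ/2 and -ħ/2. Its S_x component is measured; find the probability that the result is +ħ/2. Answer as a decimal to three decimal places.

0.059

|+x⟩ = (|+z⟩ + |-z⟩)/√2, so ⟨+x|ψ⟩ = (-2) / (√2·√34).
P = |-2|² / 68 = 4/68.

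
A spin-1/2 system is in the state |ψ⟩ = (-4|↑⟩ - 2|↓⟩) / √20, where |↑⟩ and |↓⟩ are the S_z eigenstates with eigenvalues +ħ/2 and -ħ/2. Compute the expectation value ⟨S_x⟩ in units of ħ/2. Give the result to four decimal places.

⟨σ_x⟩ = 2 Re(a* b)/(|a|²+|b|²) with a = -4, b = -2.
a* b = 8, so ⟨σ_x⟩ = 16/20.
⟨S_x⟩ = (ħ/2)·⟨σ_x⟩.

0.8000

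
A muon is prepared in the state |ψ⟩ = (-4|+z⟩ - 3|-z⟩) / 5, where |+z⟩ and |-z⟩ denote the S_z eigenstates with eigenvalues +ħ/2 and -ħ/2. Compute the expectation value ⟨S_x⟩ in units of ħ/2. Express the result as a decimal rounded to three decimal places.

⟨σ_x⟩ = 2 Re(a* b)/(|a|²+|b|²) with a = -4, b = -3.
a* b = 12, so ⟨σ_x⟩ = 24/25.
⟨S_x⟩ = (ħ/2)·⟨σ_x⟩.

0.960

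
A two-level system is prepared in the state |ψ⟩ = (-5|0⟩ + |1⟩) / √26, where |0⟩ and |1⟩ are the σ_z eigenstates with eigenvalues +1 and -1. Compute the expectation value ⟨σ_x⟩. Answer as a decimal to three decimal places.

-0.385

⟨σ_x⟩ = 2 Re(a* b)/(|a|²+|b|²) with a = -5, b = 1.
a* b = -5, so ⟨σ_x⟩ = -10/26.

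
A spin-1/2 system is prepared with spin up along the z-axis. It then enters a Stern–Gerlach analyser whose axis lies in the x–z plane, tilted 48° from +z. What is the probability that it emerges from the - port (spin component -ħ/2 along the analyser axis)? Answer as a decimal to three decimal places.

For spin-½, the probability of finding spin-up along an axis at angle θ to the initial spin direction is cos²(θ/2); spin-down is sin²(θ/2).
θ = 48°, so P = sin²(24°) ≈ 0.165.

0.165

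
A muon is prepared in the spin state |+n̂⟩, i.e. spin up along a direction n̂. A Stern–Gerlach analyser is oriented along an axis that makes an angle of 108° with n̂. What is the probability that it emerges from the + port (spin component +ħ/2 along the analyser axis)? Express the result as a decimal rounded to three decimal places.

0.345

For spin-½, the probability of finding spin-up along an axis at angle θ to the initial spin direction is cos²(θ/2); spin-down is sin²(θ/2).
θ = 108°, so P = cos²(54°) ≈ 0.345.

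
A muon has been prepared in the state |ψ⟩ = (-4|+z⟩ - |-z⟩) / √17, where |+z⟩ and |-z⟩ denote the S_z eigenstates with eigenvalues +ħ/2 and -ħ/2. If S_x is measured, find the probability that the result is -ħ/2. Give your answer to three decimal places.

|-x⟩ = (|+z⟩ - |-z⟩)/√2, so ⟨-x|ψ⟩ = (-3) / (√2·√17).
P = |-3|² / 34 = 9/34.

0.265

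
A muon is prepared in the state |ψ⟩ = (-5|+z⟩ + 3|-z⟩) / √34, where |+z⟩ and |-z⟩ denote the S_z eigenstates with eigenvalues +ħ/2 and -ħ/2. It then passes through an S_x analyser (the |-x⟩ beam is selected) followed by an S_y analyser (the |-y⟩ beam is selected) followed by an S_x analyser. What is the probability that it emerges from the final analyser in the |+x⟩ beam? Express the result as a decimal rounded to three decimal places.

First analyser (S_x): P(|-x⟩) = |⟨-x|ψ⟩|² = 64/68.
After stage 1 the state is |-x⟩; P(|-y⟩) = |⟨-y|-x⟩|² = 1/2.
After stage 2 the state is |-y⟩; P(|+x⟩) = |⟨+x|-y⟩|² = 1/2.
Joint probability = 64/68 × 1/2 × 1/2 = 0.235.

0.235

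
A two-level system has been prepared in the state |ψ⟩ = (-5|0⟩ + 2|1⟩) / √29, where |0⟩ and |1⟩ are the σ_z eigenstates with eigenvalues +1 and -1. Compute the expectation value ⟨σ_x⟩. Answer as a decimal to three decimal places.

⟨σ_x⟩ = 2 Re(a* b)/(|a|²+|b|²) with a = -5, b = 2.
a* b = -10, so ⟨σ_x⟩ = -20/29.

-0.690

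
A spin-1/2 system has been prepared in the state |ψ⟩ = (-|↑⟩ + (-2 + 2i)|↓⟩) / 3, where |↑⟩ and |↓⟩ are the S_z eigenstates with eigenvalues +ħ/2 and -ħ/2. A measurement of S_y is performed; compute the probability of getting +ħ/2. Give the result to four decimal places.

|+y⟩ = (|↑⟩ + i|↓⟩)/√2, so ⟨+y|ψ⟩ = (1 + 2i) / (√2·3).
P = |1 + 2i|² / 18 = 5/18.

0.2778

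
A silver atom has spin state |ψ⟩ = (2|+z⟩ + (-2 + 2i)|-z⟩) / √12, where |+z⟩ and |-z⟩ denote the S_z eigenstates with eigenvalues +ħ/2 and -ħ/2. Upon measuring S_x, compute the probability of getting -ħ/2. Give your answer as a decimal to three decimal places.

0.833

|-x⟩ = (|+z⟩ - |-z⟩)/√2, so ⟨-x|ψ⟩ = (4 - 2i) / (√2·√12).
P = |4 - 2i|² / 24 = 20/24.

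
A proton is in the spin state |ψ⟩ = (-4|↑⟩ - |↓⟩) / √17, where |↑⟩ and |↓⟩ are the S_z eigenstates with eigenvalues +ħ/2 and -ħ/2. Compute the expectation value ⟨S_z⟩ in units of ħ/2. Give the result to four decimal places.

0.8824

⟨σ_z⟩ = |a|² - |b|² divided by |a|²+|b|², with a, b the |↑⟩, |↓⟩ amplitudes.
= (16 - 1)/17 = 15/17.
⟨S_z⟩ = (ħ/2)·⟨σ_z⟩.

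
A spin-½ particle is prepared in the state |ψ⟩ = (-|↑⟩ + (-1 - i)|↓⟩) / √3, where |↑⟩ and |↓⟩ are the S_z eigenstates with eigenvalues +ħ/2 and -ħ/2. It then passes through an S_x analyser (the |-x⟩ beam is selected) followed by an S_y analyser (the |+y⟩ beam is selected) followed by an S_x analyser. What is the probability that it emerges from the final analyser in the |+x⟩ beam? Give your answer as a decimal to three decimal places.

First analyser (S_x): P(|-x⟩) = |⟨-x|ψ⟩|² = 1/6.
After stage 1 the state is |-x⟩; P(|+y⟩) = |⟨+y|-x⟩|² = 1/2.
After stage 2 the state is |+y⟩; P(|+x⟩) = |⟨+x|+y⟩|² = 1/2.
Joint probability = 1/6 × 1/2 × 1/2 = 0.042.

0.042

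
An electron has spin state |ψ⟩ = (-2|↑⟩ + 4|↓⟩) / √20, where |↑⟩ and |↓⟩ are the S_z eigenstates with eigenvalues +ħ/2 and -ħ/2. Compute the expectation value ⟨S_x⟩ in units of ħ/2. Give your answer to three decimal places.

⟨σ_x⟩ = 2 Re(a* b)/(|a|²+|b|²) with a = -2, b = 4.
a* b = -8, so ⟨σ_x⟩ = -16/20.
⟨S_x⟩ = (ħ/2)·⟨σ_x⟩.

-0.800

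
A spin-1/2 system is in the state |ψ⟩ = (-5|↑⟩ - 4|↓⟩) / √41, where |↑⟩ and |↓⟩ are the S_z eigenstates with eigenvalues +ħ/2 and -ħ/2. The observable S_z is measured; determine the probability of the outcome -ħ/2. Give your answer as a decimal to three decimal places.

0.390

The -ħ/2 outcome corresponds to |↓⟩. Its amplitude in |ψ⟩ is -4/√41.
P = |-4|² / 41 = 16/41.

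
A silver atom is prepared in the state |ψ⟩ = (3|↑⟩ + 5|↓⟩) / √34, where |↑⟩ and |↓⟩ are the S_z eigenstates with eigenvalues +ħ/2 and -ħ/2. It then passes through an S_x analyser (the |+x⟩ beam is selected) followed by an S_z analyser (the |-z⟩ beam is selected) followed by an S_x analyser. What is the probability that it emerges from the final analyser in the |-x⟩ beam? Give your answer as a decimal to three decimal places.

First analyser (S_x): P(|+x⟩) = |⟨+x|ψ⟩|² = 64/68.
After stage 1 the state is |+x⟩; P(|-z⟩) = |⟨-z|+x⟩|² = 1/2.
After stage 2 the state is |-z⟩; P(|-x⟩) = |⟨-x|-z⟩|² = 1/2.
Joint probability = 64/68 × 1/2 × 1/2 = 0.235.

0.235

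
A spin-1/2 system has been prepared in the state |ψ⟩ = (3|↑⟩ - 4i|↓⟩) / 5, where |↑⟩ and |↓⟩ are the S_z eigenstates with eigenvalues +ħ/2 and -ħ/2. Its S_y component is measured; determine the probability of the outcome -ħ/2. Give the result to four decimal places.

0.9800

|-y⟩ = (|↑⟩ - i|↓⟩)/√2, so ⟨-y|ψ⟩ = (7) / (√2·5).
P = |7|² / 50 = 49/50.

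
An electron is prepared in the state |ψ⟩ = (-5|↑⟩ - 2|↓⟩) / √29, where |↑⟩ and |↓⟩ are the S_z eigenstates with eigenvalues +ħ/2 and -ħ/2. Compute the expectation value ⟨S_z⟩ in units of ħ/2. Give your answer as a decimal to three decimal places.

0.724

⟨σ_z⟩ = |a|² - |b|² divided by |a|²+|b|², with a, b the |↑⟩, |↓⟩ amplitudes.
= (25 - 4)/29 = 21/29.
⟨S_z⟩ = (ħ/2)·⟨σ_z⟩.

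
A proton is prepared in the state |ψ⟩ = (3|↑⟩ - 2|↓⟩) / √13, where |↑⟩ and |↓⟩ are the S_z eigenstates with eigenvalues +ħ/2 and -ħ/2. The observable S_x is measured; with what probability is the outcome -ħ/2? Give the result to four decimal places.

|-x⟩ = (|↑⟩ - |↓⟩)/√2, so ⟨-x|ψ⟩ = (5) / (√2·√13).
P = |5|² / 26 = 25/26.

0.9615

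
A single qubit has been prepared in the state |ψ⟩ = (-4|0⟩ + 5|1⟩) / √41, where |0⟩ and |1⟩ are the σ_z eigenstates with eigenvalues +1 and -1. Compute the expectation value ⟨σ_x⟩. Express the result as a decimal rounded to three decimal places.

-0.976

⟨σ_x⟩ = 2 Re(a* b)/(|a|²+|b|²) with a = -4, b = 5.
a* b = -20, so ⟨σ_x⟩ = -40/41.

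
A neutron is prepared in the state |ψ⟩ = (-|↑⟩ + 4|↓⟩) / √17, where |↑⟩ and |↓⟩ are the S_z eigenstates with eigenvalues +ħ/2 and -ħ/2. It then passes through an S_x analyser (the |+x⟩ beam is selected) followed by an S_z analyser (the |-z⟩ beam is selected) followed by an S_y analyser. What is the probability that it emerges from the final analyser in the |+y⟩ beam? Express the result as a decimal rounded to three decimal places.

First analyser (S_x): P(|+x⟩) = |⟨+x|ψ⟩|² = 9/34.
After stage 1 the state is |+x⟩; P(|-z⟩) = |⟨-z|+x⟩|² = 1/2.
After stage 2 the state is |-z⟩; P(|+y⟩) = |⟨+y|-z⟩|² = 1/2.
Joint probability = 9/34 × 1/2 × 1/2 = 0.066.

0.066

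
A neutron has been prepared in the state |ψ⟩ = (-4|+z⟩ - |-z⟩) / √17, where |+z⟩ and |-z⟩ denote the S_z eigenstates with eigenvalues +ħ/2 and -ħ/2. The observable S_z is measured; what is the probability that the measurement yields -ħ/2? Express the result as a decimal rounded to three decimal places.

0.059

The -ħ/2 outcome corresponds to |-z⟩. Its amplitude in |ψ⟩ is -1/√17.
P = |-1|² / 17 = 1/17.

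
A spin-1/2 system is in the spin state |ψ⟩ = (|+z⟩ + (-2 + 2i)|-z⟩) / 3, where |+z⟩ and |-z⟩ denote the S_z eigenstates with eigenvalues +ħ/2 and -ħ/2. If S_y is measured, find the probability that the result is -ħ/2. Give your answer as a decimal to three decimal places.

|-y⟩ = (|+z⟩ - i|-z⟩)/√2, so ⟨-y|ψ⟩ = (-1 - 2i) / (√2·3).
P = |-1 - 2i|² / 18 = 5/18.

0.278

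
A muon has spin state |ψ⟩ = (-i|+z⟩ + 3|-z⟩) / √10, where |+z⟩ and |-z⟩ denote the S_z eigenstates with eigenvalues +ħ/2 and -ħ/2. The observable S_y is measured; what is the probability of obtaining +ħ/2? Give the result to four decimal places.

0.8000

|+y⟩ = (|+z⟩ + i|-z⟩)/√2, so ⟨+y|ψ⟩ = (-4i) / (√2·√10).
P = |-4i|² / 20 = 16/20.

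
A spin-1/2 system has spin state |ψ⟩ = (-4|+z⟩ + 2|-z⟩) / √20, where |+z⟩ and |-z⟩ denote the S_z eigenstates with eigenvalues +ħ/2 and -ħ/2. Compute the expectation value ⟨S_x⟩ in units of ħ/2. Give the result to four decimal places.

-0.8000

⟨σ_x⟩ = 2 Re(a* b)/(|a|²+|b|²) with a = -4, b = 2.
a* b = -8, so ⟨σ_x⟩ = -16/20.
⟨S_x⟩ = (ħ/2)·⟨σ_x⟩.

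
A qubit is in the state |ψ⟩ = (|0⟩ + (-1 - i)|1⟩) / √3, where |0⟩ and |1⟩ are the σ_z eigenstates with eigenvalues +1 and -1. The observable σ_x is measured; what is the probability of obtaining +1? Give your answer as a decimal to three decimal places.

|+x⟩ = (|0⟩ + |1⟩)/√2, so ⟨+x|ψ⟩ = (-i) / (√2·√3).
P = |-i|² / 6 = 1/6.

0.167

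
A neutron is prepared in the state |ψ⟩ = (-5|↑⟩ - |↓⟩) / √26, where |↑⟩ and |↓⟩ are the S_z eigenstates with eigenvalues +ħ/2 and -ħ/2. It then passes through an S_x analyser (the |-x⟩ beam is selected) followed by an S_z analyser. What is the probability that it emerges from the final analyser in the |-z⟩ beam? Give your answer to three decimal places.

0.154

First analyser (S_x): P(|-x⟩) = |⟨-x|ψ⟩|² = 16/52.
After stage 1 the state is |-x⟩; P(|-z⟩) = |⟨-z|-x⟩|² = 1/2.
Joint probability = 16/52 × 1/2 = 0.154.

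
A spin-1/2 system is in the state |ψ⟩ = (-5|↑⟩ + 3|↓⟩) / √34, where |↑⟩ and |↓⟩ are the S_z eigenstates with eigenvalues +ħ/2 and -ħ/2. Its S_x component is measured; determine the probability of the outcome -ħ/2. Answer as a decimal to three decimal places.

0.941

|-x⟩ = (|↑⟩ - |↓⟩)/√2, so ⟨-x|ψ⟩ = (-8) / (√2·√34).
P = |-8|² / 68 = 64/68.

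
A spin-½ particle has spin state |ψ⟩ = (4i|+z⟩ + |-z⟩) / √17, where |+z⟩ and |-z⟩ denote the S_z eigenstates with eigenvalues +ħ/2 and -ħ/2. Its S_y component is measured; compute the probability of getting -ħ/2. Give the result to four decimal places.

|-y⟩ = (|+z⟩ - i|-z⟩)/√2, so ⟨-y|ψ⟩ = (5i) / (√2·√17).
P = |5i|² / 34 = 25/34.

0.7353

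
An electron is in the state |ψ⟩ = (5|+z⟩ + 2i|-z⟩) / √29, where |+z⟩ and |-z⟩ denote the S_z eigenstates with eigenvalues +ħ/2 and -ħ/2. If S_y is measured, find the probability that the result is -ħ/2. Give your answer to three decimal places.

0.155

|-y⟩ = (|+z⟩ - i|-z⟩)/√2, so ⟨-y|ψ⟩ = (3) / (√2·√29).
P = |3|² / 58 = 9/58.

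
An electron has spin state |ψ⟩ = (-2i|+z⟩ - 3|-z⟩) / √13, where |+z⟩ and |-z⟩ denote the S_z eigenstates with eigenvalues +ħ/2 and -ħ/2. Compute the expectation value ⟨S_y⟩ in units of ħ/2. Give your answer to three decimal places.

⟨σ_y⟩ = 2 Im(a* b)/(|a|²+|b|²) with a = -2i, b = -3.
a* b = -6i, so ⟨σ_y⟩ = -12/13.
⟨S_y⟩ = (ħ/2)·⟨σ_y⟩.

-0.923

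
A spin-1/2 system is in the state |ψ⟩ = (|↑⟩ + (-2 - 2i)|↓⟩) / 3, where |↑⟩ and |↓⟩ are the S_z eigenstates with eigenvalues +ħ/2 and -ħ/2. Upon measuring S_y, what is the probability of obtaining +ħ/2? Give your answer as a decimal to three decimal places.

0.278

|+y⟩ = (|↑⟩ + i|↓⟩)/√2, so ⟨+y|ψ⟩ = (-1 + 2i) / (√2·3).
P = |-1 + 2i|² / 18 = 5/18.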